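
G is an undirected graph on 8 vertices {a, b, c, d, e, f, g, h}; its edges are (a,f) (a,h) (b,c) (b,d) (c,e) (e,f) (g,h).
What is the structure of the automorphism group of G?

Z_2

The degree sequence is [2, 2, 2, 1, 2, 2, 1, 2]; the two degree-1 vertices d and g are the ends of a path, so G = P_8. The only nontrivial automorphism of a path is the end-to-end reflection, so Aut(G) ≅ Z_2.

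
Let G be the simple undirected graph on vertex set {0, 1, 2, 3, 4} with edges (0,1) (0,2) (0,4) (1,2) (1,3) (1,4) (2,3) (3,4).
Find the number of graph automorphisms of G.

8

Vertex 1 is the unique vertex of degree 4; the remaining 4 vertices each have degree 3 and induce a cycle, so G is the wheel on 5 vertices with hub 1. Every automorphism fixes the hub and acts on the rim 4-cycle, so Aut(G) ≅ Aut(C_4) = D_4 of order 8.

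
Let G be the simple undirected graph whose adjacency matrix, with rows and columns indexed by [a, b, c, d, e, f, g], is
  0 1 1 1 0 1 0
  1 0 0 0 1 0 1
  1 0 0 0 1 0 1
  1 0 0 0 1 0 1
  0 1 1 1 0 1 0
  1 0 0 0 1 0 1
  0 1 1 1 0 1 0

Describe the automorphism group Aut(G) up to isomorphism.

The vertices split by degree into {a, e, g} (degree 4) and {b, c, d, f} (degree 3); every edge runs between the two parts, so G is the complete bipartite graph K_{3,4}. The parts have unequal sizes, so no automorphism swaps them; each part is permuted independently, giving S_3 × S_4 of order 3!·4! = 144.

S_3 × S_4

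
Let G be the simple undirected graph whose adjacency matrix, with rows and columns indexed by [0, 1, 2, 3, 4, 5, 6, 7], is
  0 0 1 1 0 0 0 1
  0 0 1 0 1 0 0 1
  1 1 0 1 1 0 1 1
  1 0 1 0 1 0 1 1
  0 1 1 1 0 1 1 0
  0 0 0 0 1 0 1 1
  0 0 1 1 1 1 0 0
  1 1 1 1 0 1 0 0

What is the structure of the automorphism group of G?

The degree sequence is [3, 3, 6, 5, 5, 3, 4, 5]. Checking the degree-preserving permutations of the vertex set shows that none except the identity preserves every edge, so Aut(G) is trivial.

the trivial group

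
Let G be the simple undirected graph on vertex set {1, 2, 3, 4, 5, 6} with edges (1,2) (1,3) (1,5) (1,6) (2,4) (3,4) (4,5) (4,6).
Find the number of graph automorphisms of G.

48

The vertices split by degree into {1, 4} (degree 4) and {2, 3, 5, 6} (degree 2); every edge runs between the two parts, so G is the complete bipartite graph K_{2,4}. Automorphisms preserve the bipartition setwise (since the parts differ in size) and act as S_2 × S_4 within it; |Aut| = 48.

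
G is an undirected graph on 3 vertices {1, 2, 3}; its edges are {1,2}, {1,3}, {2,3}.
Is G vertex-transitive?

Every vertex has degree 2, so G is the complete graph K_3. Any permutation of the 3 vertices preserves K_3, so Aut(K_3) = S_3 of order 3! = 6. Under this action every vertex can be carried to every other, so G is vertex-transitive.

Yes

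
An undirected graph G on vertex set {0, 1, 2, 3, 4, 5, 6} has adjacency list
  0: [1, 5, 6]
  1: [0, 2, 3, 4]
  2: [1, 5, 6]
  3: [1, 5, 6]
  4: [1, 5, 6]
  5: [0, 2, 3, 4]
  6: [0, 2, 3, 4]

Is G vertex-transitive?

Automorphisms preserve degree, but G has vertices of degree 3 and vertices of degree 4; no automorphism maps one to the other, so G is not vertex-transitive.

No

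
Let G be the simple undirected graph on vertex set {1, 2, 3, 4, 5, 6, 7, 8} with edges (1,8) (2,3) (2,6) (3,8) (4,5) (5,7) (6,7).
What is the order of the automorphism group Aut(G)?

The degree sequence is [1, 2, 2, 1, 2, 2, 2, 2]; the two degree-1 vertices 1 and 4 are the ends of a path, so G = P_8. The only nontrivial automorphism of a path is the end-to-end reflection, so Aut(G) ≅ Z_2.

2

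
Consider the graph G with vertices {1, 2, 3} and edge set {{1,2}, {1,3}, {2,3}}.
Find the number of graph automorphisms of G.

6

Every vertex has degree 2, so G is the complete graph K_3. Every bijection on the vertex set is an automorphism of K_3; hence Aut(K_3) ≅ S_3, order 6.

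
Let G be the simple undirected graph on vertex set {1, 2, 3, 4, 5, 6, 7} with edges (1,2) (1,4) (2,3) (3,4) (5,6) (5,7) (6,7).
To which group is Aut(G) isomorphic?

G has two connected components, {1, 2, 3, 4} and {5, 6, 7}; each is 2-regular, so G = C_4 ⊔ C_3. No automorphism exchanges components of different sizes, hence Aut(G) is the direct product D_3 × D_4, order 48.

D_3 × D_4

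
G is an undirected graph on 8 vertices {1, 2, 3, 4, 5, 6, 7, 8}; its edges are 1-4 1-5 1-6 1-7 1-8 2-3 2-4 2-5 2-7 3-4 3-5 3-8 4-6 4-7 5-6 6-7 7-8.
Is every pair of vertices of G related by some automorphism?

No

Vertex 8 is the only vertex of degree 3, so every automorphism fixes it; G is not vertex-transitive.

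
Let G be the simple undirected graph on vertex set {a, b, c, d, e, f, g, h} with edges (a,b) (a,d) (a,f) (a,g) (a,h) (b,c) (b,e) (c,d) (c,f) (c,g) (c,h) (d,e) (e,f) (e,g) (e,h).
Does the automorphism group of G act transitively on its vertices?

No

Automorphisms preserve degree, but G has vertices of degree 3 and vertices of degree 5; no automorphism maps one to the other, so G is not vertex-transitive.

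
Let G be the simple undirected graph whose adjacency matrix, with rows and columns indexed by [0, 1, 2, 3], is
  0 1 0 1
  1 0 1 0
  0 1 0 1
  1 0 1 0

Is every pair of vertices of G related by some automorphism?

Yes

G is 2-regular and connected on 4 vertices, i.e. the cycle C_4. The automorphisms of the 4-cycle are exactly the symmetries of a regular 4-gon: the dihedral group D_4, |D_4| = 8. This group acts transitively on the 4 vertices.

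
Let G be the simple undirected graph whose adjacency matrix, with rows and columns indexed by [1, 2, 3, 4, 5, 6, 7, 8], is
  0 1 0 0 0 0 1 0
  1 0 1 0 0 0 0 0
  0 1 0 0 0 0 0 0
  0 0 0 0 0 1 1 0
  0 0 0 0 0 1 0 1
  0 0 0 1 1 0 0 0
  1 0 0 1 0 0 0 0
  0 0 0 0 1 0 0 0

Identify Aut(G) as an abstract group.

The degree sequence is [2, 2, 1, 2, 2, 2, 2, 1]; the two degree-1 vertices 3 and 8 are the ends of a path, so G = P_8. A path has exactly one nontrivial symmetry — reversal — giving Aut(G) of order 2.

C_2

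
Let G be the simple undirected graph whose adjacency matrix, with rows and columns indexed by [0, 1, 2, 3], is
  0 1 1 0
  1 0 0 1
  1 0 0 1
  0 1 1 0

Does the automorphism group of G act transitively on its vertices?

Yes

G is 2-regular and bipartite on 2^2 = 4 vertices with girth 4; it is the hypercube graph Q_2. Aut(Q_2) consists of the signed permutations of the 2 coordinate axes: 2! permutations times 2^2 sign flips, so |Aut| = 2^2·2! = 8. Under this action every vertex can be carried to every other, so G is vertex-transitive.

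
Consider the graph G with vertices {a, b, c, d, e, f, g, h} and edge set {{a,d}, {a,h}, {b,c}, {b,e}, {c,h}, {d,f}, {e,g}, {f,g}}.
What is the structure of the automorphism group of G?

G is 2-regular and connected on 8 vertices, i.e. the cycle C_8. The automorphisms of the 8-cycle are exactly the symmetries of a regular 8-gon: the dihedral group D_8, |D_8| = 16.

D_8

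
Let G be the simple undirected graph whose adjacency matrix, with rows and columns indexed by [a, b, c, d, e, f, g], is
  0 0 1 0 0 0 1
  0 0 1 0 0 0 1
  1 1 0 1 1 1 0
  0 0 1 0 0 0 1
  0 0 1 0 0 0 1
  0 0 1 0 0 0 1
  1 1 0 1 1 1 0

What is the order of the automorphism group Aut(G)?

240

The vertices split by degree into {c, g} (degree 5) and {a, b, d, e, f} (degree 2); every edge runs between the two parts, so G is the complete bipartite graph K_{2,5}. The parts have unequal sizes, so no automorphism swaps them; each part is permuted independently, giving S_2 × S_5 of order 2!·5! = 240.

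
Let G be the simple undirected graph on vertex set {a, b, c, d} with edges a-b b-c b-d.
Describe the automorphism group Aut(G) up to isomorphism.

Vertex b has degree 3 and every other vertex has degree 1, so G is the star K_{1,3} with centre b. Any automorphism fixes the centre and permutes the 3 leaves freely, so Aut(G) ≅ S_3 of order 3! = 6.

S_3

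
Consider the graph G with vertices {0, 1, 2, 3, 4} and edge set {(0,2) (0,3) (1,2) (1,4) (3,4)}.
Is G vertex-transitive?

G is 2-regular and connected on 5 vertices, i.e. the cycle C_5. C_5 has 5 rotations and 5 reflections, so Aut(C_5) ≅ D_5 of order 10. Under this action every vertex can be carried to every other, so G is vertex-transitive.

Yes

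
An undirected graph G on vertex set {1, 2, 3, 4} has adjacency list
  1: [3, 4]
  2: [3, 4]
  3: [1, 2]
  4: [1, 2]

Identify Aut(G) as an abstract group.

the hyperoctahedral group B_2

G is 2-regular and bipartite on 2^2 = 4 vertices with girth 4; it is the hypercube graph Q_2. The symmetry group of the 2-cube is the hyperoctahedral group B_2 = Z_2 ≀ S_2, of order 2^2·2! = 8.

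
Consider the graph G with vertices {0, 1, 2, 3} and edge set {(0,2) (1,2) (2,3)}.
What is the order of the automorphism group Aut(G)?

6

Vertex 2 has degree 3 and every other vertex has degree 1, so G is the star K_{1,3} with centre 2. Any automorphism fixes the centre and permutes the 3 leaves freely, so Aut(G) ≅ S_3 of order 3! = 6.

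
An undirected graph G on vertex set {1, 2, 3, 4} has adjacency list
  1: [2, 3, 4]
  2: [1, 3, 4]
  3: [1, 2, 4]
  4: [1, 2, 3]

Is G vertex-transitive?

All 4 vertices are pairwise adjacent: G = K_4. Any permutation of the 4 vertices preserves K_4, so Aut(K_4) = S_4 of order 4! = 24. Under this action every vertex can be carried to every other, so G is vertex-transitive.

Yes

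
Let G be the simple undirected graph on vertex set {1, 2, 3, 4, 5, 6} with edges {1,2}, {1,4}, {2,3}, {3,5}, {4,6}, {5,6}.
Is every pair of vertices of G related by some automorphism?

G is 2-regular and connected on 6 vertices, i.e. the cycle C_6. C_6 has 6 rotations and 6 reflections, so Aut(C_6) ≅ D_6 of order 12. This group acts transitively on the 6 vertices.

Yes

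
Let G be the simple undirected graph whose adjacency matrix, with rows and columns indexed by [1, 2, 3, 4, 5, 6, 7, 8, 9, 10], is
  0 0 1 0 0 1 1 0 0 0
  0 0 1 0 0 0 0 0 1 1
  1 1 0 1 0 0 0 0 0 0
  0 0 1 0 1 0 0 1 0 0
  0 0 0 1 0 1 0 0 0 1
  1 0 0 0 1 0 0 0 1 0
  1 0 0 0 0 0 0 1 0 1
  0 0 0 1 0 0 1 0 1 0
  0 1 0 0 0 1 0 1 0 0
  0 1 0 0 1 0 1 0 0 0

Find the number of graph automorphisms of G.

G is 3-regular on 10 vertices with no triangles and no 4-cycles (girth 5): this is the Petersen graph. It is a classical fact that the Petersen graph has automorphism group S_5 (order 120), arising from its description as the Kneser graph K(5,2).

120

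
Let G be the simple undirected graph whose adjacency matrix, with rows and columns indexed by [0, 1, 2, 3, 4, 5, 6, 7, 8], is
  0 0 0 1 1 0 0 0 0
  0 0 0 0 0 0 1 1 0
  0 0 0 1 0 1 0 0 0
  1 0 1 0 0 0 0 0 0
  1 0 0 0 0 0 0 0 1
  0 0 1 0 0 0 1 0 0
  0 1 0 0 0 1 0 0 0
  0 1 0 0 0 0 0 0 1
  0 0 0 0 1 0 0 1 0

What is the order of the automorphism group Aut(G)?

18

G is 2-regular and connected on 9 vertices, i.e. the cycle C_9. The automorphisms of the 9-cycle are exactly the symmetries of a regular 9-gon: the dihedral group D_9, |D_9| = 18.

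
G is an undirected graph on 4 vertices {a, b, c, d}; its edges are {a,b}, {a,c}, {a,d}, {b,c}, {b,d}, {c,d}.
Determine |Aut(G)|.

24

Every vertex has degree 3, so G is the complete graph K_4. Any permutation of the 4 vertices preserves K_4, so Aut(K_4) = S_4 of order 4! = 24.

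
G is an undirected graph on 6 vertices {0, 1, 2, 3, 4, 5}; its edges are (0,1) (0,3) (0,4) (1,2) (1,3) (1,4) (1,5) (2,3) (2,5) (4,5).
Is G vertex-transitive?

Vertex 1 is the only vertex of degree 5, so every automorphism fixes it; G is not vertex-transitive.

No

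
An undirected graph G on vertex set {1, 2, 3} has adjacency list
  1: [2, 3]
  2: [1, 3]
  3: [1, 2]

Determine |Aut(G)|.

6

All 3 vertices are pairwise adjacent: G = K_3. Every bijection on the vertex set is an automorphism of K_3; hence Aut(K_3) ≅ S_3, order 6.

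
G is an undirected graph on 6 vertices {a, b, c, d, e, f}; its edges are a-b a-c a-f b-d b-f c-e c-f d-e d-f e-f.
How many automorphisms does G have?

10

Vertex f is the unique vertex of degree 5; the remaining 5 vertices each have degree 3 and induce a cycle, so G is the wheel on 6 vertices with hub f. With the hub fixed, the remaining symmetry is that of the rim cycle C_5, giving the dihedral group D_5.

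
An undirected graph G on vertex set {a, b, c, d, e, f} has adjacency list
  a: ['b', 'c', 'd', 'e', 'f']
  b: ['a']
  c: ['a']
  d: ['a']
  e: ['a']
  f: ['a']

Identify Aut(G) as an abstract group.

S_5

Vertex a has degree 5 and every other vertex has degree 1, so G is the star K_{1,5} with centre a. The 5 leaves are pairwise interchangeable while the centre is fixed, giving Aut(G) = S_5.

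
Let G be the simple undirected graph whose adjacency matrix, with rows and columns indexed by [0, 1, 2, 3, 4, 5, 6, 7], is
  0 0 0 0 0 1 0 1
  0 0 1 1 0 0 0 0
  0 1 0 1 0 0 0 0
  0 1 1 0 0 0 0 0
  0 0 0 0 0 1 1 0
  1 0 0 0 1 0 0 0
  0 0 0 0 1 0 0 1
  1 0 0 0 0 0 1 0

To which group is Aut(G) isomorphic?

D_3 × D_5

G has two connected components, {0, 4, 5, 6, 7} and {1, 2, 3}; each is 2-regular, so G = C_5 ⊔ C_3. No automorphism exchanges components of different sizes, hence Aut(G) is the direct product D_3 × D_5, order 60.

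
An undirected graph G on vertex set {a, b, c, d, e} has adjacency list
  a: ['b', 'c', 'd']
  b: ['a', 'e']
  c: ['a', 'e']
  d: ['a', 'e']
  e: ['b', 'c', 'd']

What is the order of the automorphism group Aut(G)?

The vertices split by degree into {a, e} (degree 3) and {b, c, d} (degree 2); every edge runs between the two parts, so G is the complete bipartite graph K_{2,3}. The parts have unequal sizes, so no automorphism swaps them; each part is permuted independently, giving S_3 × S_2 of order 3!·2! = 12.

12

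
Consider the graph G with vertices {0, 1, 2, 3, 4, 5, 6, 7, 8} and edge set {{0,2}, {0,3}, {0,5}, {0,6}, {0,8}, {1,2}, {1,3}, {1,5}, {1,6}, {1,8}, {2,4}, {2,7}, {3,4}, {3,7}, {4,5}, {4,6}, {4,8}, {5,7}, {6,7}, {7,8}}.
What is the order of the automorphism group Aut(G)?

The vertices split by degree into {0, 1, 4, 7} (degree 5) and {2, 3, 5, 6, 8} (degree 4); every edge runs between the two parts, so G is the complete bipartite graph K_{4,5}. The parts have unequal sizes, so no automorphism swaps them; each part is permuted independently, giving S_4 × S_5 of order 4!·5! = 2880.

2880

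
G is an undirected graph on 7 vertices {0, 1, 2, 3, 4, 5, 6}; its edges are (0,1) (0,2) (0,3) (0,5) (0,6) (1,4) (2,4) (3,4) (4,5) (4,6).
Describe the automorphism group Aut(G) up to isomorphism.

The vertices split by degree into {0, 4} (degree 5) and {1, 2, 3, 5, 6} (degree 2); every edge runs between the two parts, so G is the complete bipartite graph K_{2,5}. The parts have unequal sizes, so no automorphism swaps them; each part is permuted independently, giving S_2 × S_5 of order 2!·5! = 240.

S_2 × S_5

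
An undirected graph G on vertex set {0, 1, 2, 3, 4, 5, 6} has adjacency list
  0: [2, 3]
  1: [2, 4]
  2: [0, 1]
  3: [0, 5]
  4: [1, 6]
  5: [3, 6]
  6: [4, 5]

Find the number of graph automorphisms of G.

14

Every vertex has degree 2 and the graph is connected, so G is the 7-cycle C_7. C_7 has 7 rotations and 7 reflections, so Aut(C_7) ≅ D_7 of order 14.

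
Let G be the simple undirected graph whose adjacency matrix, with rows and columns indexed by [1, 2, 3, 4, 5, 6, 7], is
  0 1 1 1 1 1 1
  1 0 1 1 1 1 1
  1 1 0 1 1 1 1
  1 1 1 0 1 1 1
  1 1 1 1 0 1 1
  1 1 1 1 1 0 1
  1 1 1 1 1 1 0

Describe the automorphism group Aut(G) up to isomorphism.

All 7 vertices are pairwise adjacent: G = K_7. Any permutation of the 7 vertices preserves K_7, so Aut(K_7) = S_7 of order 7! = 5040.

S_7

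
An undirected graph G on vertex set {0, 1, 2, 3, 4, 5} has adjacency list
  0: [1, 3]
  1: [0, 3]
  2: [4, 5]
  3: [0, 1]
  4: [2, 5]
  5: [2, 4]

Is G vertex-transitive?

G has two connected components, {2, 4, 5} and {0, 1, 3}; each is 2-regular, so G = C_3 ⊔ C_3. Aut of a disjoint union of two copies of C_3 is the wreath product D_3 ≀ Z_2, of order 2·6² = 72. This group acts transitively on the 6 vertices.

Yes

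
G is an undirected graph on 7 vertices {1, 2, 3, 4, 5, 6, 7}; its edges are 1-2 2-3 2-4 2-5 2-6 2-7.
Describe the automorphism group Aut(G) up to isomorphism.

S_6

Vertex 2 has degree 6 and every other vertex has degree 1, so G is the star K_{1,6} with centre 2. The 6 leaves are pairwise interchangeable while the centre is fixed, giving Aut(G) = S_6.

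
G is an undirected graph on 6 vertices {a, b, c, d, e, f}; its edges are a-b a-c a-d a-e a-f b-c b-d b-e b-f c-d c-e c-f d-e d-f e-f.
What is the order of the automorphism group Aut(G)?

720

Every vertex has degree 5, so G is the complete graph K_6. Any permutation of the 6 vertices preserves K_6, so Aut(K_6) = S_6 of order 6! = 720.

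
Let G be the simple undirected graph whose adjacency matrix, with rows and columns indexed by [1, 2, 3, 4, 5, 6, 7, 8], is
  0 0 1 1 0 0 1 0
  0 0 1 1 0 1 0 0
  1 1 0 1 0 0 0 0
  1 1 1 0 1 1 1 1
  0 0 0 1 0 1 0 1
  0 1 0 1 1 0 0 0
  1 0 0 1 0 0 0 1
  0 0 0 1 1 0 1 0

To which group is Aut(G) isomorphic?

Vertex 4 is the unique vertex of degree 7; the remaining 7 vertices each have degree 3 and induce a cycle, so G is the wheel on 8 vertices with hub 4. Every automorphism fixes the hub and acts on the rim 7-cycle, so Aut(G) ≅ Aut(C_7) = D_7 of order 14.

the dihedral group of order 14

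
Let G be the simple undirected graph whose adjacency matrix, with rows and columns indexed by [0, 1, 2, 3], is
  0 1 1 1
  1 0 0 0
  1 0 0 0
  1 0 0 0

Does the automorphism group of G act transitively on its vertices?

Vertex 0 is the only vertex of degree 3, so every automorphism fixes it; G is not vertex-transitive.

No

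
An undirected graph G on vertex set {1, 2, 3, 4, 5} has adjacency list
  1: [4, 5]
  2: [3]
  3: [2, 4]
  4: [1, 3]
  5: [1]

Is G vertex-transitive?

No

Automorphisms preserve degree, but G has vertices of degree 1 and vertices of degree 2; no automorphism maps one to the other, so G is not vertex-transitive.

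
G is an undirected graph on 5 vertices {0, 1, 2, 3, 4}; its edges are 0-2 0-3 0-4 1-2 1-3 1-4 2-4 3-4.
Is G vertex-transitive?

Vertex 4 is the only vertex of degree 4, so every automorphism fixes it; G is not vertex-transitive.

No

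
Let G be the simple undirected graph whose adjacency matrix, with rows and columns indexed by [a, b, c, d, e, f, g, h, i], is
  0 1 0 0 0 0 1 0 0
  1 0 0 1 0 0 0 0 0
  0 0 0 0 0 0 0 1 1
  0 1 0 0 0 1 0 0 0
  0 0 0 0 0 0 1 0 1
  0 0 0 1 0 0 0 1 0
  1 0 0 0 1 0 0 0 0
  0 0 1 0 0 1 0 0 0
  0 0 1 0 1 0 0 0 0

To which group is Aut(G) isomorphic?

the dihedral group of order 18

Every vertex has degree 2 and the graph is connected, so G is the 9-cycle C_9. C_9 has 9 rotations and 9 reflections, so Aut(C_9) ≅ D_9 of order 18.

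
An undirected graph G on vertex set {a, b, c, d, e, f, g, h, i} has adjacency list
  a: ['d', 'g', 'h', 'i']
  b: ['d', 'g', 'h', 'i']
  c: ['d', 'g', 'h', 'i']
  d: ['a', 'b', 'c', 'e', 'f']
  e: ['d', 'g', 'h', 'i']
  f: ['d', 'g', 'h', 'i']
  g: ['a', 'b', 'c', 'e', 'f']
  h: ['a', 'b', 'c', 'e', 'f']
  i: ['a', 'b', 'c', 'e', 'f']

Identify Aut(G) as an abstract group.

S_4 × S_5

The vertices split by degree into {d, g, h, i} (degree 5) and {a, b, c, e, f} (degree 4); every edge runs between the two parts, so G is the complete bipartite graph K_{4,5}. The parts have unequal sizes, so no automorphism swaps them; each part is permuted independently, giving S_4 × S_5 of order 4!·5! = 2880.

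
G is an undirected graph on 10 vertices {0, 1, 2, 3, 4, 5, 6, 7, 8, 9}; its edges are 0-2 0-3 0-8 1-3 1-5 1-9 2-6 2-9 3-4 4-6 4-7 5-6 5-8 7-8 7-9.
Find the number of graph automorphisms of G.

G is 3-regular on 10 vertices with no triangles and no 4-cycles (girth 5): this is the Petersen graph. It is a classical fact that the Petersen graph has automorphism group S_5 (order 120), arising from its description as the Kneser graph K(5,2).

120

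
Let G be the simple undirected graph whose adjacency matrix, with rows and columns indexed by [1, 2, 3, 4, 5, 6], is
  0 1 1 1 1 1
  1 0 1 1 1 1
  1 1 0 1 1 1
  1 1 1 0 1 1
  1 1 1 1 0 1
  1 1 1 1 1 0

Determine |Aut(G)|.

Every vertex has degree 5, so G is the complete graph K_6. Any permutation of the 6 vertices preserves K_6, so Aut(K_6) = S_6 of order 6! = 720.

720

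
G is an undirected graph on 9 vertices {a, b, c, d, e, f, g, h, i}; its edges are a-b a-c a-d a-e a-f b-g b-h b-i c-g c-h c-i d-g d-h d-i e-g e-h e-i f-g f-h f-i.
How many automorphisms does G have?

2880

The vertices split by degree into {a, g, h, i} (degree 5) and {b, c, d, e, f} (degree 4); every edge runs between the two parts, so G is the complete bipartite graph K_{4,5}. Automorphisms preserve the bipartition setwise (since the parts differ in size) and act as S_5 × S_4 within it; |Aut| = 2880.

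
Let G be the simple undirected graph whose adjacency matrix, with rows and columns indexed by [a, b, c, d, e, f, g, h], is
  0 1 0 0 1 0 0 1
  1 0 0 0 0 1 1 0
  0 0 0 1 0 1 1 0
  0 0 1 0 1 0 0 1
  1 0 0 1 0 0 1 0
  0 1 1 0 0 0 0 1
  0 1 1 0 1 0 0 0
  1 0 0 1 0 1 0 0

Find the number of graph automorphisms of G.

G is 3-regular and bipartite on 2^3 = 8 vertices with girth 4; it is the hypercube graph Q_3. The symmetry group of the 3-cube is the hyperoctahedral group B_3 = Z_2 ≀ S_3, of order 2^3·3! = 48.

48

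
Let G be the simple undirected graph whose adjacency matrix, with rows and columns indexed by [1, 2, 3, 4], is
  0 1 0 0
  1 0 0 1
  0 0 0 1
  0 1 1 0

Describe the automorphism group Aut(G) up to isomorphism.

C_2

The degree sequence is [1, 2, 1, 2]; the two degree-1 vertices 1 and 3 are the ends of a path, so G = P_4. A path has exactly one nontrivial symmetry — reversal — giving Aut(G) of order 2.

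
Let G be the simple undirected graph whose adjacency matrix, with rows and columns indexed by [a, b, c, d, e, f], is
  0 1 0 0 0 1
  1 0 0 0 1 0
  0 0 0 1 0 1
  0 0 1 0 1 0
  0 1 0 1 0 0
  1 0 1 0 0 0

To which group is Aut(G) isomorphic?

the dihedral group of order 12

G is 2-regular and connected on 6 vertices, i.e. the cycle C_6. The automorphisms of the 6-cycle are exactly the symmetries of a regular 6-gon: the dihedral group D_6, |D_6| = 12.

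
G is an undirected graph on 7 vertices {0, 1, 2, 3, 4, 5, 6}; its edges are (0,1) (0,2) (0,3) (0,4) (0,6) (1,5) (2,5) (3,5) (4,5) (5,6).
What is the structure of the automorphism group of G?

S_5 × S_2

The vertices split by degree into {0, 5} (degree 5) and {1, 2, 3, 4, 6} (degree 2); every edge runs between the two parts, so G is the complete bipartite graph K_{2,5}. The parts have unequal sizes, so no automorphism swaps them; each part is permuted independently, giving S_5 × S_2 of order 5!·2! = 240.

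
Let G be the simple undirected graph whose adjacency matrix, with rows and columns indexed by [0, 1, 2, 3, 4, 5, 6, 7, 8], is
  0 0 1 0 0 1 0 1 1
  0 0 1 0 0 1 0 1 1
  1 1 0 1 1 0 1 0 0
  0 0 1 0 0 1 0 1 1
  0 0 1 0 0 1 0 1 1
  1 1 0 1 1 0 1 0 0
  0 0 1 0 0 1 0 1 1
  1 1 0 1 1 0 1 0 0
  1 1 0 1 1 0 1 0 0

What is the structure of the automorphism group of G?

S_5 × S_4

The vertices split by degree into {2, 5, 7, 8} (degree 5) and {0, 1, 3, 4, 6} (degree 4); every edge runs between the two parts, so G is the complete bipartite graph K_{4,5}. Automorphisms preserve the bipartition setwise (since the parts differ in size) and act as S_5 × S_4 within it; |Aut| = 2880.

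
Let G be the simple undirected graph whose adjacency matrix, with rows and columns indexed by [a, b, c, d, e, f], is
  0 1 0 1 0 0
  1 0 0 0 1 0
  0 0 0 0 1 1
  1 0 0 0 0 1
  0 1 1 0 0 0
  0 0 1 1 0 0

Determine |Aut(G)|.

12

Every vertex has degree 2 and the graph is connected, so G is the 6-cycle C_6. The automorphisms of the 6-cycle are exactly the symmetries of a regular 6-gon: the dihedral group D_6, |D_6| = 12.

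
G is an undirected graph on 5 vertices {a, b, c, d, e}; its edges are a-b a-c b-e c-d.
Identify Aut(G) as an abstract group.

The degree sequence is [2, 2, 2, 1, 1]; the two degree-1 vertices d and e are the ends of a path, so G = P_5. A path has exactly one nontrivial symmetry — reversal — giving Aut(G) of order 2.

C_2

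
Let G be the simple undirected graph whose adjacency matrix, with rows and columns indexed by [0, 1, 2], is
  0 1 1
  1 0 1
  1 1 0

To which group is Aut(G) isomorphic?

Every vertex has degree 2, so G is the complete graph K_3. Every bijection on the vertex set is an automorphism of K_3; hence Aut(K_3) ≅ S_3, order 6.

the symmetric group on 3 letters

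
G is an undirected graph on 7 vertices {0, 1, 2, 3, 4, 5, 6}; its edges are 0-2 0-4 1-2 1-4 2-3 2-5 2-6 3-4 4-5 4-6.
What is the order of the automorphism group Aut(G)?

240

The vertices split by degree into {2, 4} (degree 5) and {0, 1, 3, 5, 6} (degree 2); every edge runs between the two parts, so G is the complete bipartite graph K_{2,5}. Automorphisms preserve the bipartition setwise (since the parts differ in size) and act as S_5 × S_2 within it; |Aut| = 240.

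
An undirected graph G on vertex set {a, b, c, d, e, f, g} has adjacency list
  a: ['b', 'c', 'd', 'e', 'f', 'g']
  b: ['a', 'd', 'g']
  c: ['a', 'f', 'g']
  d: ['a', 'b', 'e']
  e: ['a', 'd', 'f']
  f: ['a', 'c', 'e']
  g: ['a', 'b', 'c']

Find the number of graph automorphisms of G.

Vertex a is the unique vertex of degree 6; the remaining 6 vertices each have degree 3 and induce a cycle, so G is the wheel on 7 vertices with hub a. With the hub fixed, the remaining symmetry is that of the rim cycle C_6, giving the dihedral group D_6.

12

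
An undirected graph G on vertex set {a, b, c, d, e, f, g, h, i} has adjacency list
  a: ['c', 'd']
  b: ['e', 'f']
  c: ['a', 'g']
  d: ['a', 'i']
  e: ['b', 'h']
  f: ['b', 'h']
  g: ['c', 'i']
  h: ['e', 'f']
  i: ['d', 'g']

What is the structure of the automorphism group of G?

D_4 × D_5

G has two connected components, {a, c, d, g, i} and {b, e, f, h}; each is 2-regular, so G = C_5 ⊔ C_4. The components are non-isomorphic (different sizes), so Aut(G) = Aut(C_4) × Aut(C_5) = D_4 × D_5 of order 8·10 = 80.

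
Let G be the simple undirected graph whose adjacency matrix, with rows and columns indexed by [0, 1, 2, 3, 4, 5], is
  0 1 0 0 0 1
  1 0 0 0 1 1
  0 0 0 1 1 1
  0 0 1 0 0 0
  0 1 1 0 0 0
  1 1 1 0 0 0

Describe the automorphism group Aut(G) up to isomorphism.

The degree sequence is [2, 3, 3, 1, 2, 3]. Checking the degree-preserving permutations of the vertex set shows that none except the identity preserves every edge, so Aut(G) is trivial.

the trivial group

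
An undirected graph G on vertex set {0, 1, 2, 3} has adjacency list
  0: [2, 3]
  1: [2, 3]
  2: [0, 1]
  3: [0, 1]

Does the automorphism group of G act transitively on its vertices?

G is 2-regular and bipartite with parts {0, 1} and {2, 3} (each part is independent and every cross-pair is an edge), so G = K_{2,2}. Aut(K_{2,2}) is the wreath product S_2 ≀ Z_2: permute within each part, then optionally swap the parts; |Aut| = 2·(2!)² = 8. Under this action every vertex can be carried to every other, so G is vertex-transitive.

Yes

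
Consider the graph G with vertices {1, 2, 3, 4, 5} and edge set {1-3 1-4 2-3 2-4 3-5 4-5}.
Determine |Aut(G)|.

12

The vertices split by degree into {3, 4} (degree 3) and {1, 2, 5} (degree 2); every edge runs between the two parts, so G is the complete bipartite graph K_{2,3}. Automorphisms preserve the bipartition setwise (since the parts differ in size) and act as S_2 × S_3 within it; |Aut| = 12.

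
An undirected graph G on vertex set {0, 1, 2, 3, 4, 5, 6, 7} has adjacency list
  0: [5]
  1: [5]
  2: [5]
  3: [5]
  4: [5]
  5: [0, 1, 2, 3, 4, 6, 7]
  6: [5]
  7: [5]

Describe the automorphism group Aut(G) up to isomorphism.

Vertex 5 has degree 7 and every other vertex has degree 1, so G is the star K_{1,7} with centre 5. The 7 leaves are pairwise interchangeable while the centre is fixed, giving Aut(G) = S_7.

the symmetric group on 7 letters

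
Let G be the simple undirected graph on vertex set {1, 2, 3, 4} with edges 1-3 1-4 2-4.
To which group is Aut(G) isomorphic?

The degree sequence is [2, 1, 1, 2]; the two degree-1 vertices 2 and 3 are the ends of a path, so G = P_4. A path has exactly one nontrivial symmetry — reversal — giving Aut(G) of order 2.

Z_2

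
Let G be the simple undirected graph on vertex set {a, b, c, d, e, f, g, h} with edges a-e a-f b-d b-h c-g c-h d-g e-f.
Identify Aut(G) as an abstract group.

D_5 × D_3

G has two connected components, {b, c, d, g, h} and {a, e, f}; each is 2-regular, so G = C_5 ⊔ C_3. The components are non-isomorphic (different sizes), so Aut(G) = Aut(C_5) × Aut(C_3) = D_5 × D_3 of order 10·6 = 60.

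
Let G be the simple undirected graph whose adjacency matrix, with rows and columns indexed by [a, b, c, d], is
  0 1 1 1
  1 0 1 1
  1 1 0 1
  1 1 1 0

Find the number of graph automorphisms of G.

24

Every vertex has degree 3, so G is the complete graph K_4. Any permutation of the 4 vertices preserves K_4, so Aut(K_4) = S_4 of order 4! = 24.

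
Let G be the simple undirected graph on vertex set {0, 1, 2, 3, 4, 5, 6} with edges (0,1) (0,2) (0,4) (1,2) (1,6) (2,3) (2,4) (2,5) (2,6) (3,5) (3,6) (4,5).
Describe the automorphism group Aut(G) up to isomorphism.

Vertex 2 is the unique vertex of degree 6; the remaining 6 vertices each have degree 3 and induce a cycle, so G is the wheel on 7 vertices with hub 2. Every automorphism fixes the hub and acts on the rim 6-cycle, so Aut(G) ≅ Aut(C_6) = D_6 of order 12.

the dihedral group of order 12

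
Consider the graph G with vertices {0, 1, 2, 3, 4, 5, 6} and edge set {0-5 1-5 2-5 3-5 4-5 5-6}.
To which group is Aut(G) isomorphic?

Vertex 5 has degree 6 and every other vertex has degree 1, so G is the star K_{1,6} with centre 5. The 6 leaves are pairwise interchangeable while the centre is fixed, giving Aut(G) = S_6.

S_6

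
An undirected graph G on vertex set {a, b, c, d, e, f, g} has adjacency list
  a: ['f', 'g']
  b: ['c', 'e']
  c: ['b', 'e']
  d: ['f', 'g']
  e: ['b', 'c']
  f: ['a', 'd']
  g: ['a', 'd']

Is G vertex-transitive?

No

G has two connected components, {a, d, f, g} and {b, c, e}; each is 2-regular, so G = C_4 ⊔ C_3. The orbit of a under Aut(G) is {a, d, f, g}, which does not contain b, so G is not vertex-transitive.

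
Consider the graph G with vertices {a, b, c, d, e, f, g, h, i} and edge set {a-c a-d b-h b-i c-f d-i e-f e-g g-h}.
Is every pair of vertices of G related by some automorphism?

Every vertex has degree 2 and the graph is connected, so G is the 9-cycle C_9. The automorphisms of the 9-cycle are exactly the symmetries of a regular 9-gon: the dihedral group D_9, |D_9| = 18. This group acts transitively on the 9 vertices.

Yes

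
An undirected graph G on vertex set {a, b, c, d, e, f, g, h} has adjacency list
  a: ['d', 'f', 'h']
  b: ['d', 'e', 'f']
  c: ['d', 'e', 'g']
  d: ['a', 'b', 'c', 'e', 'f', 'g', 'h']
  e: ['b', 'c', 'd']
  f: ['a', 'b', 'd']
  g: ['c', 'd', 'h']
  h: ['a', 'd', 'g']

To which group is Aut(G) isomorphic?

Vertex d is the unique vertex of degree 7; the remaining 7 vertices each have degree 3 and induce a cycle, so G is the wheel on 8 vertices with hub d. Every automorphism fixes the hub and acts on the rim 7-cycle, so Aut(G) ≅ Aut(C_7) = D_7 of order 14.

the dihedral group of order 14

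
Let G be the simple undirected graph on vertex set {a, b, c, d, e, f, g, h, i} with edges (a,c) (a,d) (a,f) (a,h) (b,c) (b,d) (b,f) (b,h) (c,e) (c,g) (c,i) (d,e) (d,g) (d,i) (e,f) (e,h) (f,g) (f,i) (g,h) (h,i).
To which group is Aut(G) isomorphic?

S_4 × S_5

The vertices split by degree into {c, d, f, h} (degree 5) and {a, b, e, g, i} (degree 4); every edge runs between the two parts, so G is the complete bipartite graph K_{4,5}. Automorphisms preserve the bipartition setwise (since the parts differ in size) and act as S_4 × S_5 within it; |Aut| = 2880.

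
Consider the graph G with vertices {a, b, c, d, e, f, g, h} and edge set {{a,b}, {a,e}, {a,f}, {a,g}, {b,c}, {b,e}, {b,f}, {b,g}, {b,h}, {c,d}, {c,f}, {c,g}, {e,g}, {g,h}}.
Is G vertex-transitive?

No

Vertex b is the only vertex of degree 6, so every automorphism fixes it; G is not vertex-transitive.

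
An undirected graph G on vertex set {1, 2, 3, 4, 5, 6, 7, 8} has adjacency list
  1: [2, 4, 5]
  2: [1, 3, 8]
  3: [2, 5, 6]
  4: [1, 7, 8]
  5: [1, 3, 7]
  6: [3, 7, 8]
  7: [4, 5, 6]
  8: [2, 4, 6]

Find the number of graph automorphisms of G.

48

G is 3-regular and bipartite on 2^3 = 8 vertices with girth 4; it is the hypercube graph Q_3. The symmetry group of the 3-cube is the hyperoctahedral group B_3 = Z_2 ≀ S_3, of order 2^3·3! = 48.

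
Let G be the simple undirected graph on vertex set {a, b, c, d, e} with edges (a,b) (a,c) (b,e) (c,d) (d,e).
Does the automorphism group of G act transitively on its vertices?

G is 2-regular and connected on 5 vertices, i.e. the cycle C_5. C_5 has 5 rotations and 5 reflections, so Aut(C_5) ≅ D_5 of order 10. This group acts transitively on the 5 vertices.

Yes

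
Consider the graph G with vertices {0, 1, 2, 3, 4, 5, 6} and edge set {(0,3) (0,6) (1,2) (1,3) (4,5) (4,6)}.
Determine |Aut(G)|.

The degree sequence is [2, 2, 1, 2, 2, 1, 2]; the two degree-1 vertices 2 and 5 are the ends of a path, so G = P_7. The only nontrivial automorphism of a path is the end-to-end reflection, so Aut(G) ≅ Z_2.

2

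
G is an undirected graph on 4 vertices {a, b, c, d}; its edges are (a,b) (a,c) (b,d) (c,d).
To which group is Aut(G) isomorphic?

Z_2^2 ⋊ S_2

G is 2-regular and bipartite on 2^2 = 4 vertices with girth 4; it is the hypercube graph Q_2. The symmetry group of the 2-cube is the hyperoctahedral group B_2 = Z_2 ≀ S_2, of order 2^2·2! = 8.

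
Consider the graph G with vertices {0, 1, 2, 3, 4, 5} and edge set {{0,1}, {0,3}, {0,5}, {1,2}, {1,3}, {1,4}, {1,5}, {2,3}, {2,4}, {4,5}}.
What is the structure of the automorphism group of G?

D_5

Vertex 1 is the unique vertex of degree 5; the remaining 5 vertices each have degree 3 and induce a cycle, so G is the wheel on 6 vertices with hub 1. With the hub fixed, the remaining symmetry is that of the rim cycle C_5, giving the dihedral group D_5.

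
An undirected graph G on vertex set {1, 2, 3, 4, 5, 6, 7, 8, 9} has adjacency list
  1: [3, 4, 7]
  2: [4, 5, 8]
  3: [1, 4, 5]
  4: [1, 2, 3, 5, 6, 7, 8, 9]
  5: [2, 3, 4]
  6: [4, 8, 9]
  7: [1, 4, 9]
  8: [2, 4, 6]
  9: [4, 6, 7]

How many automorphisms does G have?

16

Vertex 4 is the unique vertex of degree 8; the remaining 8 vertices each have degree 3 and induce a cycle, so G is the wheel on 9 vertices with hub 4. Every automorphism fixes the hub and acts on the rim 8-cycle, so Aut(G) ≅ Aut(C_8) = D_8 of order 16.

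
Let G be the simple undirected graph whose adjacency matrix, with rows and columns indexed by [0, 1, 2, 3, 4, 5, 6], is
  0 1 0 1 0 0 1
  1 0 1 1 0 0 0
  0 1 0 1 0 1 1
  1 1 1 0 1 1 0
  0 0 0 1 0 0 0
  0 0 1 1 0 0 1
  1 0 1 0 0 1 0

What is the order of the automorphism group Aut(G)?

1

The degree sequence is [3, 3, 4, 5, 1, 3, 3]. Checking the degree-preserving permutations of the vertex set shows that none except the identity preserves every edge, so Aut(G) is trivial.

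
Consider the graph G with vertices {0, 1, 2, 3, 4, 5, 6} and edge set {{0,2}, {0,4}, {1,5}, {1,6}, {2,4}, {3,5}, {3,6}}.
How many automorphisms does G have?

48

G has two connected components, {1, 3, 5, 6} and {0, 2, 4}; each is 2-regular, so G = C_4 ⊔ C_3. The components are non-isomorphic (different sizes), so Aut(G) = Aut(C_4) × Aut(C_3) = D_4 × D_3 of order 8·6 = 48.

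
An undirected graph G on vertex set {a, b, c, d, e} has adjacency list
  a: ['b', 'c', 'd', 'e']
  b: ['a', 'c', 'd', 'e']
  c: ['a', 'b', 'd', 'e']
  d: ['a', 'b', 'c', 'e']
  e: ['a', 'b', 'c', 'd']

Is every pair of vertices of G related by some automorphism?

Every vertex has degree 4, so G is the complete graph K_5. Every bijection on the vertex set is an automorphism of K_5; hence Aut(K_5) ≅ S_5, order 120. Under this action every vertex can be carried to every other, so G is vertex-transitive.

Yes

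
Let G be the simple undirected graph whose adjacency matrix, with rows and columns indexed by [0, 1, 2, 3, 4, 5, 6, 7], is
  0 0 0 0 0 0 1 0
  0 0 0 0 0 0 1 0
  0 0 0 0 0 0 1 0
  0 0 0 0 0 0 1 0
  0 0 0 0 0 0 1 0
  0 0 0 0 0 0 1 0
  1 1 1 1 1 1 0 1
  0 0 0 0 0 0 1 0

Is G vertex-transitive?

Vertex 6 is the only vertex of degree 7, so every automorphism fixes it; G is not vertex-transitive.

No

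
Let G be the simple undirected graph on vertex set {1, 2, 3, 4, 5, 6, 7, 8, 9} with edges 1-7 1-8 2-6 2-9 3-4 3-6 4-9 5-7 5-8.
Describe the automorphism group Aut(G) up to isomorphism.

D_4 × D_5

G has two connected components, {2, 3, 4, 6, 9} and {1, 5, 7, 8}; each is 2-regular, so G = C_5 ⊔ C_4. No automorphism exchanges components of different sizes, hence Aut(G) is the direct product D_4 × D_5, order 80.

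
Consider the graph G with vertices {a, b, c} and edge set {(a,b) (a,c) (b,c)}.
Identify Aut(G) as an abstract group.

S_3

Every vertex has degree 2, so G is the complete graph K_3. Any permutation of the 3 vertices preserves K_3, so Aut(K_3) = S_3 of order 3! = 6.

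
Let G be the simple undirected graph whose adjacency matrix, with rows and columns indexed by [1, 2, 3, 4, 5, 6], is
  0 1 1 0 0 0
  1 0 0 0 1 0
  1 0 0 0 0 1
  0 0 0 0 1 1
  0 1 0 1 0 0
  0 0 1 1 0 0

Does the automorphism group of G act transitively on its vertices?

Every vertex has degree 2 and the graph is connected, so G is the 6-cycle C_6. C_6 has 6 rotations and 6 reflections, so Aut(C_6) ≅ D_6 of order 12. This group acts transitively on the 6 vertices.

Yes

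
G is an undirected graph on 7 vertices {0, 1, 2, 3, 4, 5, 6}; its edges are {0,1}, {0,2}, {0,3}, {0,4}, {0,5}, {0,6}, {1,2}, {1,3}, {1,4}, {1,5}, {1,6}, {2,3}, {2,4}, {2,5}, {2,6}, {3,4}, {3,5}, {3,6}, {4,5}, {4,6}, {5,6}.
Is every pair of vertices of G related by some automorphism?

All 7 vertices are pairwise adjacent: G = K_7. Every bijection on the vertex set is an automorphism of K_7; hence Aut(K_7) ≅ S_7, order 5040. Under this action every vertex can be carried to every other, so G is vertex-transitive.

Yes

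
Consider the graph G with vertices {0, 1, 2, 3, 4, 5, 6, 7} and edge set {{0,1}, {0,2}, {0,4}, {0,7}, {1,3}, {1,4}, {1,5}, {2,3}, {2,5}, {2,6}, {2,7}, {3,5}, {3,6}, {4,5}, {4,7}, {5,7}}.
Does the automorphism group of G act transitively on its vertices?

No

Vertex 6 is the only vertex of degree 2, so every automorphism fixes it; G is not vertex-transitive.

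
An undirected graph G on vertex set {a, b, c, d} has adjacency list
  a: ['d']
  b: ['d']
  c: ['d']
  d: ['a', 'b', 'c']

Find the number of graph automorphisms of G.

Vertex d has degree 3 and every other vertex has degree 1, so G is the star K_{1,3} with centre d. The 3 leaves are pairwise interchangeable while the centre is fixed, giving Aut(G) = S_3.

6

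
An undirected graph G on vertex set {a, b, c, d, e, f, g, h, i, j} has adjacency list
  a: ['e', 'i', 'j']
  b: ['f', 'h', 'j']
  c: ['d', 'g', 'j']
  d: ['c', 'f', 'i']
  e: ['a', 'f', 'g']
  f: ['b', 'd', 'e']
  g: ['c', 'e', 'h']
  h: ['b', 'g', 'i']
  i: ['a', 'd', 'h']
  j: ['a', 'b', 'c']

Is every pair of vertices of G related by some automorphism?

Yes

G is 3-regular on 10 vertices with no triangles and no 4-cycles (girth 5): this is the Petersen graph. It is a classical fact that the Petersen graph has automorphism group S_5 (order 120), arising from its description as the Kneser graph K(5,2). Under this action every vertex can be carried to every other, so G is vertex-transitive.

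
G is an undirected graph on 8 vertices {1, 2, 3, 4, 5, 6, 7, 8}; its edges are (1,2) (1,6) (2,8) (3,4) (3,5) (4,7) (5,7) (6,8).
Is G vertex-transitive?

G has two connected components, {3, 4, 5, 7} and {1, 2, 6, 8}; each is 2-regular, so G = C_4 ⊔ C_4. Aut of a disjoint union of two copies of C_4 is the wreath product D_4 ≀ Z_2, of order 2·8² = 128. This group acts transitively on the 8 vertices.

Yes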